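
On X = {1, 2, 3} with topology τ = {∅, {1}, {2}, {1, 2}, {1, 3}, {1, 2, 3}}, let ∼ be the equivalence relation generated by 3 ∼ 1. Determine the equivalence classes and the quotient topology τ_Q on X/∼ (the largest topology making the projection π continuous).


X/∼ = {[1=3], [2]}; |τ_Q| = 4.

Equivalence classes: [1=3], [2].
Quotient map π: X → X/∼ sends 1 ↦ [1=3], 2 ↦ [2], 3 ↦ [1=3].
For each subset V ⊆ X/∼, compute π^{-1}(V) ⊆ X and check whether π^{-1}(V) ∈ τ. V is open in τ_Q iff π^{-1}(V) ∈ τ.
  V = {}: π^{-1}(V) = ∅ ∈ τ ✓.
  V = {[1=3]}: π^{-1}(V) = {1, 3} ∈ τ ✓.
  V = {[2]}: π^{-1}(V) = {2} ∈ τ ✓.
  V = {[1=3], [2]}: π^{-1}(V) = {1, 2, 3} ∈ τ ✓.
Open sets in the quotient: τ_Q = {{}, {[1=3]}, {[2]}, {[1=3], [2]}} (4 elements).


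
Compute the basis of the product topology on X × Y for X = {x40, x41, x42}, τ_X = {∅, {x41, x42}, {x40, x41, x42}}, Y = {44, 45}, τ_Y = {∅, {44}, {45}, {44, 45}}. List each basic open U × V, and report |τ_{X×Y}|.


Basis B = {∅ × ∅, {x41, x42} × {44}, {x41, x42} × {45}, {x40, x41, x42} × {44}, {x40, x41, x42} × {45}, {x41, x42} × {44, 45}, {x40, x41, x42} × {44, 45}}; |τ_{X×Y}| = 9.

Enumerate products U × V with U ∈ τ_X, V ∈ τ_Y (deduplicated):
  ∅ × ∅ = {} (∅)
  {x41, x42} × {44} = {(x41,44), (x42,44)}
  {x41, x42} × {45} = {(x41,45), (x42,45)}
  {x40, x41, x42} × {44} = {(x40,44), (x41,44), (x42,44)}
  {x40, x41, x42} × {45} = {(x40,45), (x41,45), (x42,45)}
  {x41, x42} × {44, 45} = {(x41,44), (x41,45), (x42,44), (x42,45)}
  {x40, x41, x42} × {44, 45} = {(x40,44), (x40,45), (x41,44), (x41,45), (x42,44), (x42,45)}
These 7 distinct sets form the basis B.
Close under arbitrary unions to get τ_{X×Y}; counting gives |τ_{X×Y}| = 9.


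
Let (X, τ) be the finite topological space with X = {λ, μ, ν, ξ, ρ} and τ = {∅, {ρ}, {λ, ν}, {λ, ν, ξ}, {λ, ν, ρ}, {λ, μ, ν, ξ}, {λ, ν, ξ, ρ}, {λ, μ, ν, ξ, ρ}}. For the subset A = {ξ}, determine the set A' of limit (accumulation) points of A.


A' = {μ}

For each x ∈ X, list the open sets U ∈ τ with x ∈ U, then check whether U ∩ (A ∖ {x}) ≠ ∅ for every such U.
  x = λ: open {λ, ν} ∋ x has {λ, ν} ∩ (A ∖ {λ}) = ∅, so x is NOT a limit point.
  x = μ: opens ∋ x are {λ, μ, ν, ξ}, {λ, μ, ν, ξ, ρ}; each meets A ∖ {μ}, so x IS a limit point.
  x = ν: open {λ, ν} ∋ x has {λ, ν} ∩ (A ∖ {ν}) = ∅, so x is NOT a limit point.
  x = ξ: open {λ, ν, ξ} ∋ x has {λ, ν, ξ} ∩ (A ∖ {ξ}) = ∅, so x is NOT a limit point.
  x = ρ: open {ρ} ∋ x has {ρ} ∩ (A ∖ {ρ}) = ∅, so x is NOT a limit point.
Collecting: A' = {μ}.


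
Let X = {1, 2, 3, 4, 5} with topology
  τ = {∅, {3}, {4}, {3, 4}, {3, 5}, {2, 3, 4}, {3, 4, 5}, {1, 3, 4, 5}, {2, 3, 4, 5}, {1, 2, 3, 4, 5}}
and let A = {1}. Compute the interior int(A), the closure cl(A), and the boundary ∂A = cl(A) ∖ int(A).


int(A) = ∅, cl(A) = {1}, ∂A = {1}.

Closed sets in (X, τ) are complements of opens:
  closed(X, τ) = {∅, {1}, {2}, {1, 2}, {1, 5}, {1, 2, 4}, {1, 2, 5}, {1, 2, 3, 5}, {1, 2, 4, 5}, {1, 2, 3, 4, 5}}.
int(A) = ⋃ {U ∈ τ : U ⊆ A}. Opens contained in A: ∅.
Taking the union of these: int(A) = ∅.
cl(A) = ⋂ {C closed : A ⊆ C}. Closed sets containing A: {1}, {1, 2}, {1, 5}, {1, 2, 4}, {1, 2, 5}, {1, 2, 3, 5}, {1, 2, 4, 5}, {1, 2, 3, 4, 5}.
Intersecting these: cl(A) = {1}.
∂A = cl(A) ∖ int(A) = {1} ∖ ∅ = {1}.


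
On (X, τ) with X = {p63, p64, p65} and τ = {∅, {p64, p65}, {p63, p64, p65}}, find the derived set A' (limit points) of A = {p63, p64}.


A' = {p63, p65}

For each x ∈ X, list the open sets U ∈ τ with x ∈ U, then check whether U ∩ (A ∖ {x}) ≠ ∅ for every such U.
  x = p63: opens ∋ x are {p63, p64, p65}; each meets A ∖ {p63}, so x IS a limit point.
  x = p64: open {p64, p65} ∋ x has {p64, p65} ∩ (A ∖ {p64}) = ∅, so x is NOT a limit point.
  x = p65: opens ∋ x are {p64, p65}, {p63, p64, p65}; each meets A ∖ {p65}, so x IS a limit point.
Collecting: A' = {p63, p65}.


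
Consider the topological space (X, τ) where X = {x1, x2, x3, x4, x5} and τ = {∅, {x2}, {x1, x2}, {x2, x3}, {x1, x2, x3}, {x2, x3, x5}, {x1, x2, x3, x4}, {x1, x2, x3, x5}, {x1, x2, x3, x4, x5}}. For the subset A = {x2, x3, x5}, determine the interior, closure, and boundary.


int(A) = {x2, x3, x5}, cl(A) = {x1, x2, x3, x4, x5}, ∂A = {x1, x4}.

Closed sets in (X, τ) are complements of opens:
  closed(X, τ) = {∅, {x4}, {x5}, {x1, x4}, {x4, x5}, {x1, x4, x5}, {x3, x4, x5}, {x1, x3, x4, x5}, {x1, x2, x3, x4, x5}}.
int(A) = ⋃ {U ∈ τ : U ⊆ A}. Opens contained in A: ∅, {x2}, {x2, x3}, {x2, x3, x5}.
Taking the union of these: int(A) = {x2, x3, x5}.
cl(A) = ⋂ {C closed : A ⊆ C}. Closed sets containing A: {x1, x2, x3, x4, x5}.
Intersecting these: cl(A) = {x1, x2, x3, x4, x5}.
∂A = cl(A) ∖ int(A) = {x1, x2, x3, x4, x5} ∖ {x2, x3, x5} = {x1, x4}.


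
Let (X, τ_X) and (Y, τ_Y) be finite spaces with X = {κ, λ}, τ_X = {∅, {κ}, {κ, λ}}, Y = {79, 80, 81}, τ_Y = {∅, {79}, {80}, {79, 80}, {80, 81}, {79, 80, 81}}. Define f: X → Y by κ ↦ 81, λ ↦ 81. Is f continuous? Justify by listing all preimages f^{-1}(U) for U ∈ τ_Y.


f IS continuous.

Compute f^{-1}(U) for each U ∈ τ_Y:
  U = ∅: f^{-1}(U) = ∅ ∈ τ_X ✓.
  U = {79}: f^{-1}(U) = ∅ ∈ τ_X ✓.
  U = {80}: f^{-1}(U) = ∅ ∈ τ_X ✓.
  U = {79, 80}: f^{-1}(U) = ∅ ∈ τ_X ✓.
  U = {80, 81}: f^{-1}(U) = {κ, λ} ∈ τ_X ✓.
  U = {79, 80, 81}: f^{-1}(U) = {κ, λ} ∈ τ_X ✓.
Every preimage lies in τ_X, so f IS continuous.


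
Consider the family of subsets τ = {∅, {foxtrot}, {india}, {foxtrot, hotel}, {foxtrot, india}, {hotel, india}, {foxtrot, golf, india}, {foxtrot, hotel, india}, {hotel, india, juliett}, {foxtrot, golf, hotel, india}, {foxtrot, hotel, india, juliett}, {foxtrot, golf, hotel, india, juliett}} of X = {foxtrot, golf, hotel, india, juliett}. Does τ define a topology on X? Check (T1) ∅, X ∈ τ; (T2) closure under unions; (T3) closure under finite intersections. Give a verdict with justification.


τ is NOT a topology on X.

Axiom (T1): ∅ ∈ τ? Yes; X ∈ τ? Yes.
Axiom (T2/T3): check pairwise unions and intersections of members of τ.
Counterexample for (T3): {foxtrot, hotel} ∩ {hotel, india} = {hotel} ∉ τ. Therefore τ is NOT a topology.


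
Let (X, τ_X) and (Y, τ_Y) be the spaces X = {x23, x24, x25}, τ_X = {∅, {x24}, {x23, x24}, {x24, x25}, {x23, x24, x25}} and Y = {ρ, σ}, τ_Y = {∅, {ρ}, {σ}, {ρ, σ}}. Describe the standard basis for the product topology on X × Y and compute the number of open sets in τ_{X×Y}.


Basis B = {∅ × ∅, {x24} × {ρ}, {x24} × {σ}, {x23, x24} × {ρ}, {x23, x24} × {σ}, {x24} × {ρ, σ}, {x24, x25} × {ρ}, {x24, x25} × {σ}, {x23, x24, x25} × {ρ}, {x23, x24, x25} × {σ}, {x23, x24} × {ρ, σ}, {x24, x25} × {ρ, σ}, {x23, x24, x25} × {ρ, σ}}; |τ_{X×Y}| = 25.

Enumerate products U × V with U ∈ τ_X, V ∈ τ_Y (deduplicated):
  ∅ × ∅ = {} (∅)
  {x24} × {ρ} = {(x24,ρ)}
  {x24} × {σ} = {(x24,σ)}
  {x23, x24} × {ρ} = {(x23,ρ), (x24,ρ)}
  {x23, x24} × {σ} = {(x23,σ), (x24,σ)}
  {x24} × {ρ, σ} = {(x24,ρ), (x24,σ)}
  {x24, x25} × {ρ} = {(x24,ρ), (x25,ρ)}
  {x24, x25} × {σ} = {(x24,σ), (x25,σ)}
  {x23, x24, x25} × {ρ} = {(x23,ρ), (x24,ρ), (x25,ρ)}
  {x23, x24, x25} × {σ} = {(x23,σ), (x24,σ), (x25,σ)}
  {x23, x24} × {ρ, σ} = {(x23,ρ), (x23,σ), (x24,ρ), (x24,σ)}
  {x24, x25} × {ρ, σ} = {(x24,ρ), (x24,σ), (x25,ρ), (x25,σ)}
  {x23, x24, x25} × {ρ, σ} = {(x23,ρ), (x23,σ), (x24,ρ), (x24,σ), (x25,ρ), (x25,σ)}
These 13 distinct sets form the basis B.
Close under arbitrary unions to get τ_{X×Y}; counting gives |τ_{X×Y}| = 25.


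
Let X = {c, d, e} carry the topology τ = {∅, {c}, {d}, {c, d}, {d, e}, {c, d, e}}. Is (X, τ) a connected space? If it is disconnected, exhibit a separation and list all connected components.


(X, τ) is disconnected; components = [{c}, {d, e}].

Find clopen sets (U ∈ τ with X ∖ U ∈ τ):
  U = ∅, X ∖ U = {c, d, e} — both open, so U is clopen.
  U = {c}, X ∖ U = {d, e} — both open, so U is clopen.
  U = {d, e}, X ∖ U = {c} — both open, so U is clopen.
  U = {c, d, e}, X ∖ U = ∅ — both open, so U is clopen.
Nontrivial clopen(s) exist: e.g. {c}. So (X, τ) is disconnected.
Compute connected components by grouping points that agree on all clopens:
  component: {c}
  component: {d, e}


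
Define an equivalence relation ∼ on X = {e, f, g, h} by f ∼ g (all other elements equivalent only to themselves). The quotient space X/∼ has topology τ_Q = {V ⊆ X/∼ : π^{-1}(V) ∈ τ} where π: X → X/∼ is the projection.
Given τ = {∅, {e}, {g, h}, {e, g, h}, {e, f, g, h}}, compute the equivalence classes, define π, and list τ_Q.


X/∼ = {[e], [f=g], [h]}; |τ_Q| = 3.

Equivalence classes: [e], [f=g], [h].
Quotient map π: X → X/∼ sends e ↦ [e], f ↦ [f=g], g ↦ [f=g], h ↦ [h].
For each subset V ⊆ X/∼, compute π^{-1}(V) ⊆ X and check whether π^{-1}(V) ∈ τ. V is open in τ_Q iff π^{-1}(V) ∈ τ.
  V = {}: π^{-1}(V) = ∅ ∈ τ ✓.
  V = {[e]}: π^{-1}(V) = {e} ∈ τ ✓.
  V = {[f=g]}: π^{-1}(V) = {f, g} ∉ τ ✗.
  V = {[e], [f=g]}: π^{-1}(V) = {e, f, g} ∉ τ ✗.
  V = {[h]}: π^{-1}(V) = {h} ∉ τ ✗.
  V = {[e], [h]}: π^{-1}(V) = {e, h} ∉ τ ✗.
  V = {[f=g], [h]}: π^{-1}(V) = {f, g, h} ∉ τ ✗.
  V = {[e], [f=g], [h]}: π^{-1}(V) = {e, f, g, h} ∈ τ ✓.
Open sets in the quotient: τ_Q = {{}, {[e]}, {[e], [f=g], [h]}} (3 elements).


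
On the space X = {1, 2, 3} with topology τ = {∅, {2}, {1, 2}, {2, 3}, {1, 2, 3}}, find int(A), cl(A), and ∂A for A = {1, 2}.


int(A) = {1, 2}, cl(A) = {1, 2, 3}, ∂A = {3}.

Closed sets in (X, τ) are complements of opens:
  closed(X, τ) = {∅, {1}, {3}, {1, 3}, {1, 2, 3}}.
int(A) = ⋃ {U ∈ τ : U ⊆ A}. Opens contained in A: ∅, {2}, {1, 2}.
Taking the union of these: int(A) = {1, 2}.
cl(A) = ⋂ {C closed : A ⊆ C}. Closed sets containing A: {1, 2, 3}.
Intersecting these: cl(A) = {1, 2, 3}.
∂A = cl(A) ∖ int(A) = {1, 2, 3} ∖ {1, 2} = {3}.


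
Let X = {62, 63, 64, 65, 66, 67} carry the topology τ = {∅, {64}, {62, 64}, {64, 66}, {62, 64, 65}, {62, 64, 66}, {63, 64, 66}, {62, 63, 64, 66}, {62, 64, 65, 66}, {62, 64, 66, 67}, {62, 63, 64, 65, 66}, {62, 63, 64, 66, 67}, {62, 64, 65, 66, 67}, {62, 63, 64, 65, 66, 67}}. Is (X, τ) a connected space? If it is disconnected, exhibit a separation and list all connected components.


(X, τ) is connected.

Find clopen sets (U ∈ τ with X ∖ U ∈ τ):
  U = ∅, X ∖ U = {62, 63, 64, 65, 66, 67} — both open, so U is clopen.
  U = {62, 63, 64, 65, 66, 67}, X ∖ U = ∅ — both open, so U is clopen.
Only trivial clopens (∅ and X) exist, so (X, τ) is connected.
Compute connected components by grouping points that agree on all clopens:
  component: {62, 63, 64, 65, 66, 67}


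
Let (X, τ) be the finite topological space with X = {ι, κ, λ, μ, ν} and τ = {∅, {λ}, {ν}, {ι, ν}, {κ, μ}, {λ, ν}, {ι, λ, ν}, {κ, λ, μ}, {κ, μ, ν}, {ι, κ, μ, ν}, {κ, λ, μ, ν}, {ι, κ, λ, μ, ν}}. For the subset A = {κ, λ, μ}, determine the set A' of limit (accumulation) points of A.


A' = {κ, μ}

For each x ∈ X, list the open sets U ∈ τ with x ∈ U, then check whether U ∩ (A ∖ {x}) ≠ ∅ for every such U.
  x = ι: open {ι, ν} ∋ x has {ι, ν} ∩ (A ∖ {ι}) = ∅, so x is NOT a limit point.
  x = κ: opens ∋ x are {κ, μ}, {κ, λ, μ}, {κ, μ, ν}, {ι, κ, μ, ν}, {κ, λ, μ, ν}, {ι, κ, λ, μ, ν}; each meets A ∖ {κ}, so x IS a limit point.
  x = λ: open {λ} ∋ x has {λ} ∩ (A ∖ {λ}) = ∅, so x is NOT a limit point.
  x = μ: opens ∋ x are {κ, μ}, {κ, λ, μ}, {κ, μ, ν}, {ι, κ, μ, ν}, {κ, λ, μ, ν}, {ι, κ, λ, μ, ν}; each meets A ∖ {μ}, so x IS a limit point.
  x = ν: open {ν} ∋ x has {ν} ∩ (A ∖ {ν}) = ∅, so x is NOT a limit point.
Collecting: A' = {κ, μ}.


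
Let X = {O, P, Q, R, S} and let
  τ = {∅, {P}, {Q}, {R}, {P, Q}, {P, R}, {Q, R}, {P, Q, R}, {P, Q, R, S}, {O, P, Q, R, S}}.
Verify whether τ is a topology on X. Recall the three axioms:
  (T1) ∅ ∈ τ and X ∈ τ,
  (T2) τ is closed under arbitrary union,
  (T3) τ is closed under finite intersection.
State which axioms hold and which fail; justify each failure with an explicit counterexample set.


τ IS a topology on X.

Axiom (T1): ∅ ∈ τ? Yes; X ∈ τ? Yes.
Axiom (T2/T3): check pairwise unions and intersections of members of τ.
All pairwise intersections and unions checked — each lies in τ. Therefore τ satisfies (T1), (T2), (T3): it IS a topology on X.


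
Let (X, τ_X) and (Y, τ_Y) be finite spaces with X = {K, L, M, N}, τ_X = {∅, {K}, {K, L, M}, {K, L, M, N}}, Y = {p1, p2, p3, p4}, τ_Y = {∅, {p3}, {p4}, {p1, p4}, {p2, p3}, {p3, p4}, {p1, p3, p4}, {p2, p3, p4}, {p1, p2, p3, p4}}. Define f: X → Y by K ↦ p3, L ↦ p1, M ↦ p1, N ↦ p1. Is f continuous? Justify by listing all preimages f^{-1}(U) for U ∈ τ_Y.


f is NOT continuous.

Compute f^{-1}(U) for each U ∈ τ_Y:
  U = ∅: f^{-1}(U) = ∅ ∈ τ_X ✓.
  U = {p3}: f^{-1}(U) = {K} ∈ τ_X ✓.
  U = {p4}: f^{-1}(U) = ∅ ∈ τ_X ✓.
  U = {p1, p4}: f^{-1}(U) = {L, M, N} ∉ τ_X ✗.
  U = {p2, p3}: f^{-1}(U) = {K} ∈ τ_X ✓.
  U = {p3, p4}: f^{-1}(U) = {K} ∈ τ_X ✓.
  U = {p1, p3, p4}: f^{-1}(U) = {K, L, M, N} ∈ τ_X ✓.
  U = {p2, p3, p4}: f^{-1}(U) = {K} ∈ τ_X ✓.
  U = {p1, p2, p3, p4}: f^{-1}(U) = {K, L, M, N} ∈ τ_X ✓.
Found U = {p1, p4} with f^{-1}(U) = {L, M, N} not in τ_X. Therefore f is NOT continuous.


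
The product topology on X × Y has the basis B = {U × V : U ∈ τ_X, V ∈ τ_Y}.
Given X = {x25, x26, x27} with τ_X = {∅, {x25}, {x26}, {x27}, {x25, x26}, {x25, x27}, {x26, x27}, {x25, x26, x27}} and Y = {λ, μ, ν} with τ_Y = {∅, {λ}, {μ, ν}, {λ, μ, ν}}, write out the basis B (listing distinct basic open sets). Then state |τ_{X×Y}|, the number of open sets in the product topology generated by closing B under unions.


Basis B = {∅ × ∅, {x25} × {λ}, {x26} × {λ}, {x27} × {λ}, {x25, x26} × {λ}, {x25, x27} × {λ}, {x25} × {μ, ν}, {x26, x27} × {λ}, {x26} × {μ, ν}, {x27} × {μ, ν}, {x25} × {λ, μ, ν}, {x25, x26, x27} × {λ}, {x26} × {λ, μ, ν}, {x27} × {λ, μ, ν}, {x25, x26} × {μ, ν}, {x25, x27} × {μ, ν}, {x26, x27} × {μ, ν}, {x25, x26} × {λ, μ, ν}, {x25, x27} × {λ, μ, ν}, {x25, x26, x27} × {μ, ν}, {x26, x27} × {λ, μ, ν}, {x25, x26, x27} × {λ, μ, ν}}; |τ_{X×Y}| = 64.

Enumerate products U × V with U ∈ τ_X, V ∈ τ_Y (deduplicated):
  ∅ × ∅ = {} (∅)
  {x25} × {λ} = {(x25,λ)}
  {x26} × {λ} = {(x26,λ)}
  {x27} × {λ} = {(x27,λ)}
  {x25, x26} × {λ} = {(x25,λ), (x26,λ)}
  {x25, x27} × {λ} = {(x25,λ), (x27,λ)}
  {x25} × {μ, ν} = {(x25,μ), (x25,ν)}
  {x26, x27} × {λ} = {(x26,λ), (x27,λ)}
  {x26} × {μ, ν} = {(x26,μ), (x26,ν)}
  {x27} × {μ, ν} = {(x27,μ), (x27,ν)}
  {x25} × {λ, μ, ν} = {(x25,λ), (x25,μ), (x25,ν)}
  {x25, x26, x27} × {λ} = {(x25,λ), (x26,λ), (x27,λ)}
  {x26} × {λ, μ, ν} = {(x26,λ), (x26,μ), (x26,ν)}
  {x27} × {λ, μ, ν} = {(x27,λ), (x27,μ), (x27,ν)}
  {x25, x26} × {μ, ν} = {(x25,μ), (x25,ν), (x26,μ), (x26,ν)}
  {x25, x27} × {μ, ν} = {(x25,μ), (x25,ν), (x27,μ), (x27,ν)}
  {x26, x27} × {μ, ν} = {(x26,μ), (x26,ν), (x27,μ), (x27,ν)}
  {x25, x26} × {λ, μ, ν} = {(x25,λ), (x25,μ), (x25,ν), (x26,λ), (x26,μ), (x26,ν)}
  {x25, x27} × {λ, μ, ν} = {(x25,λ), (x25,μ), (x25,ν), (x27,λ), (x27,μ), (x27,ν)}
  {x25, x26, x27} × {μ, ν} = {(x25,μ), (x25,ν), (x26,μ), (x26,ν), (x27,μ), (x27,ν)}
  {x26, x27} × {λ, μ, ν} = {(x26,λ), (x26,μ), (x26,ν), (x27,λ), (x27,μ), (x27,ν)}
  {x25, x26, x27} × {λ, μ, ν} = {(x25,λ), (x25,μ), (x25,ν), (x26,λ), (x26,μ), (x26,ν), (x27,λ), (x27,μ), (x27,ν)}
These 22 distinct sets form the basis B.
Close under arbitrary unions to get τ_{X×Y}; counting gives |τ_{X×Y}| = 64.


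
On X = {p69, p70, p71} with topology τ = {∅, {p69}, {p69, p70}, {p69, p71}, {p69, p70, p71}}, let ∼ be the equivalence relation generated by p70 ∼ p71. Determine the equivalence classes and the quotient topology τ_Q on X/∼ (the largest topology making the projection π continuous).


X/∼ = {[p69], [p70=p71]}; |τ_Q| = 3.

Equivalence classes: [p69], [p70=p71].
Quotient map π: X → X/∼ sends p69 ↦ [p69], p70 ↦ [p70=p71], p71 ↦ [p70=p71].
For each subset V ⊆ X/∼, compute π^{-1}(V) ⊆ X and check whether π^{-1}(V) ∈ τ. V is open in τ_Q iff π^{-1}(V) ∈ τ.
  V = {}: π^{-1}(V) = ∅ ∈ τ ✓.
  V = {[p69]}: π^{-1}(V) = {p69} ∈ τ ✓.
  V = {[p70=p71]}: π^{-1}(V) = {p70, p71} ∉ τ ✗.
  V = {[p69], [p70=p71]}: π^{-1}(V) = {p69, p70, p71} ∈ τ ✓.
Open sets in the quotient: τ_Q = {{}, {[p69]}, {[p69], [p70=p71]}} (3 elements).


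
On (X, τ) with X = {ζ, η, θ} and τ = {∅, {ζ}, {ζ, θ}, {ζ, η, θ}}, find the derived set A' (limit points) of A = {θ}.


A' = {η}

For each x ∈ X, list the open sets U ∈ τ with x ∈ U, then check whether U ∩ (A ∖ {x}) ≠ ∅ for every such U.
  x = ζ: open {ζ} ∋ x has {ζ} ∩ (A ∖ {ζ}) = ∅, so x is NOT a limit point.
  x = η: opens ∋ x are {ζ, η, θ}; each meets A ∖ {η}, so x IS a limit point.
  x = θ: open {ζ, θ} ∋ x has {ζ, θ} ∩ (A ∖ {θ}) = ∅, so x is NOT a limit point.
Collecting: A' = {η}.


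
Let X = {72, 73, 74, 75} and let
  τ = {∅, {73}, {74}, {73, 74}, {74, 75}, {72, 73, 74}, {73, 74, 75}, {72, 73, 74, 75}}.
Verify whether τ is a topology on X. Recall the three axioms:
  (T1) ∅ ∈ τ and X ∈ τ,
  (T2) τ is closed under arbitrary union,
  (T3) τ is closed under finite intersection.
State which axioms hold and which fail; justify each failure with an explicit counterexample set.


τ IS a topology on X.

Axiom (T1): ∅ ∈ τ? Yes; X ∈ τ? Yes.
Axiom (T2/T3): check pairwise unions and intersections of members of τ.
All pairwise intersections and unions checked — each lies in τ. Therefore τ satisfies (T1), (T2), (T3): it IS a topology on X.


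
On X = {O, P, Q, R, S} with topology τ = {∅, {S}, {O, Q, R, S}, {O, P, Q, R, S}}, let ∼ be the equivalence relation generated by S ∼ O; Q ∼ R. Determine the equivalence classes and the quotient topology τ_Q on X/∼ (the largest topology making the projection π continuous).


X/∼ = {[O=S], [P], [Q=R]}; |τ_Q| = 3.

Equivalence classes: [O=S], [P], [Q=R].
Quotient map π: X → X/∼ sends O ↦ [O=S], P ↦ [P], Q ↦ [Q=R], R ↦ [Q=R], S ↦ [O=S].
For each subset V ⊆ X/∼, compute π^{-1}(V) ⊆ X and check whether π^{-1}(V) ∈ τ. V is open in τ_Q iff π^{-1}(V) ∈ τ.
  V = {}: π^{-1}(V) = ∅ ∈ τ ✓.
  V = {[O=S]}: π^{-1}(V) = {O, S} ∉ τ ✗.
  V = {[P]}: π^{-1}(V) = {P} ∉ τ ✗.
  V = {[O=S], [P]}: π^{-1}(V) = {O, P, S} ∉ τ ✗.
  V = {[Q=R]}: π^{-1}(V) = {Q, R} ∉ τ ✗.
  V = {[O=S], [Q=R]}: π^{-1}(V) = {O, Q, R, S} ∈ τ ✓.
  V = {[P], [Q=R]}: π^{-1}(V) = {P, Q, R} ∉ τ ✗.
  V = {[O=S], [P], [Q=R]}: π^{-1}(V) = {O, P, Q, R, S} ∈ τ ✓.
Open sets in the quotient: τ_Q = {{}, {[O=S], [Q=R]}, {[O=S], [P], [Q=R]}} (3 elements).


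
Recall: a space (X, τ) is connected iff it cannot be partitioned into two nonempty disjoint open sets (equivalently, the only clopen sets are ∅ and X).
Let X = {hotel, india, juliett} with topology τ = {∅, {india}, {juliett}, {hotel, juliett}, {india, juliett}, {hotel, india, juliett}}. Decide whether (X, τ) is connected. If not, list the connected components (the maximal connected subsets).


(X, τ) is disconnected; components = [{india}, {hotel, juliett}].

Find clopen sets (U ∈ τ with X ∖ U ∈ τ):
  U = ∅, X ∖ U = {hotel, india, juliett} — both open, so U is clopen.
  U = {india}, X ∖ U = {hotel, juliett} — both open, so U is clopen.
  U = {hotel, juliett}, X ∖ U = {india} — both open, so U is clopen.
  U = {hotel, india, juliett}, X ∖ U = ∅ — both open, so U is clopen.
Nontrivial clopen(s) exist: e.g. {hotel, juliett}. So (X, τ) is disconnected.
Compute connected components by grouping points that agree on all clopens:
  component: {india}
  component: {hotel, juliett}


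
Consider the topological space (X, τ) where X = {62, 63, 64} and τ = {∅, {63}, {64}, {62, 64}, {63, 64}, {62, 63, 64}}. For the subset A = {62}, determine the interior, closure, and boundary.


int(A) = ∅, cl(A) = {62}, ∂A = {62}.

Closed sets in (X, τ) are complements of opens:
  closed(X, τ) = {∅, {62}, {63}, {62, 63}, {62, 64}, {62, 63, 64}}.
int(A) = ⋃ {U ∈ τ : U ⊆ A}. Opens contained in A: ∅.
Taking the union of these: int(A) = ∅.
cl(A) = ⋂ {C closed : A ⊆ C}. Closed sets containing A: {62}, {62, 63}, {62, 64}, {62, 63, 64}.
Intersecting these: cl(A) = {62}.
∂A = cl(A) ∖ int(A) = {62} ∖ ∅ = {62}.


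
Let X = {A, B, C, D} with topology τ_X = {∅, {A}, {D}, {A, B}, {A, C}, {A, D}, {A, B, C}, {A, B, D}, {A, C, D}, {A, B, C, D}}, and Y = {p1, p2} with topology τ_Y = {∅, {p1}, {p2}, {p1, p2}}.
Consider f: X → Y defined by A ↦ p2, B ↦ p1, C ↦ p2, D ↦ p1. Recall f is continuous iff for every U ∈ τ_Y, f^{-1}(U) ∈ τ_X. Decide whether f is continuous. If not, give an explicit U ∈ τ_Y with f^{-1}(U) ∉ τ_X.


f is NOT continuous.

Compute f^{-1}(U) for each U ∈ τ_Y:
  U = ∅: f^{-1}(U) = ∅ ∈ τ_X ✓.
  U = {p1}: f^{-1}(U) = {B, D} ∉ τ_X ✗.
  U = {p2}: f^{-1}(U) = {A, C} ∈ τ_X ✓.
  U = {p1, p2}: f^{-1}(U) = {A, B, C, D} ∈ τ_X ✓.
Found U = {p1} with f^{-1}(U) = {B, D} not in τ_X. Therefore f is NOT continuous.


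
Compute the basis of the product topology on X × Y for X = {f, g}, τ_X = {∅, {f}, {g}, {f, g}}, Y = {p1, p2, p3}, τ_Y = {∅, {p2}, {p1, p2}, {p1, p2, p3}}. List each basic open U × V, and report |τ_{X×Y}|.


Basis B = {∅ × ∅, {f} × {p2}, {g} × {p2}, {f} × {p1, p2}, {f, g} × {p2}, {g} × {p1, p2}, {f} × {p1, p2, p3}, {g} × {p1, p2, p3}, {f, g} × {p1, p2}, {f, g} × {p1, p2, p3}}; |τ_{X×Y}| = 16.

Enumerate products U × V with U ∈ τ_X, V ∈ τ_Y (deduplicated):
  ∅ × ∅ = {} (∅)
  {f} × {p2} = {(f,p2)}
  {g} × {p2} = {(g,p2)}
  {f} × {p1, p2} = {(f,p1), (f,p2)}
  {f, g} × {p2} = {(f,p2), (g,p2)}
  {g} × {p1, p2} = {(g,p1), (g,p2)}
  {f} × {p1, p2, p3} = {(f,p1), (f,p2), (f,p3)}
  {g} × {p1, p2, p3} = {(g,p1), (g,p2), (g,p3)}
  {f, g} × {p1, p2} = {(f,p1), (f,p2), (g,p1), (g,p2)}
  {f, g} × {p1, p2, p3} = {(f,p1), (f,p2), (f,p3), (g,p1), (g,p2), (g,p3)}
These 10 distinct sets form the basis B.
Close under arbitrary unions to get τ_{X×Y}; counting gives |τ_{X×Y}| = 16.


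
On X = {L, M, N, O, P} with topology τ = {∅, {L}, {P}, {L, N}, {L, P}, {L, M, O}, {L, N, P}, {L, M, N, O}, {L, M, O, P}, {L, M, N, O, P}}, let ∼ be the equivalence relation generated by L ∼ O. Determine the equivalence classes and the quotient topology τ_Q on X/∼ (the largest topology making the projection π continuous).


X/∼ = {[L=O], [M], [N], [P]}; |τ_Q| = 6.

Equivalence classes: [L=O], [M], [N], [P].
Quotient map π: X → X/∼ sends L ↦ [L=O], M ↦ [M], N ↦ [N], O ↦ [L=O], P ↦ [P].
For each subset V ⊆ X/∼, compute π^{-1}(V) ⊆ X and check whether π^{-1}(V) ∈ τ. V is open in τ_Q iff π^{-1}(V) ∈ τ.
  V = {}: π^{-1}(V) = ∅ ∈ τ ✓.
  V = {[L=O]}: π^{-1}(V) = {L, O} ∉ τ ✗.
  V = {[M]}: π^{-1}(V) = {M} ∉ τ ✗.
  V = {[L=O], [M]}: π^{-1}(V) = {L, M, O} ∈ τ ✓.
  V = {[N]}: π^{-1}(V) = {N} ∉ τ ✗.
  V = {[L=O], [N]}: π^{-1}(V) = {L, N, O} ∉ τ ✗.
  V = {[M], [N]}: π^{-1}(V) = {M, N} ∉ τ ✗.
  V = {[L=O], [M], [N]}: π^{-1}(V) = {L, M, N, O} ∈ τ ✓.
  V = {[P]}: π^{-1}(V) = {P} ∈ τ ✓.
  V = {[L=O], [P]}: π^{-1}(V) = {L, O, P} ∉ τ ✗.
  V = {[M], [P]}: π^{-1}(V) = {M, P} ∉ τ ✗.
  V = {[L=O], [M], [P]}: π^{-1}(V) = {L, M, O, P} ∈ τ ✓.
  V = {[N], [P]}: π^{-1}(V) = {N, P} ∉ τ ✗.
  V = {[L=O], [N], [P]}: π^{-1}(V) = {L, N, O, P} ∉ τ ✗.
  V = {[M], [N], [P]}: π^{-1}(V) = {M, N, P} ∉ τ ✗.
  V = {[L=O], [M], [N], [P]}: π^{-1}(V) = {L, M, N, O, P} ∈ τ ✓.
Open sets in the quotient: τ_Q = {{}, {[L=O], [M]}, {[L=O], [M], [N]}, {[P]}, {[L=O], [M], [P]}, {[L=O], [M], [N], [P]}} (6 elements).


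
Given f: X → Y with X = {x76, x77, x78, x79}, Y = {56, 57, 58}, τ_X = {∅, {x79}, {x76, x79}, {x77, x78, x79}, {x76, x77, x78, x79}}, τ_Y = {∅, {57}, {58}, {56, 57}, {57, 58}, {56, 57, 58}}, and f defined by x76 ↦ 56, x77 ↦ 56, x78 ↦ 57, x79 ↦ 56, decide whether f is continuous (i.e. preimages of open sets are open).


f is NOT continuous.

Compute f^{-1}(U) for each U ∈ τ_Y:
  U = ∅: f^{-1}(U) = ∅ ∈ τ_X ✓.
  U = {57}: f^{-1}(U) = {x78} ∉ τ_X ✗.
  U = {58}: f^{-1}(U) = ∅ ∈ τ_X ✓.
  U = {56, 57}: f^{-1}(U) = {x76, x77, x78, x79} ∈ τ_X ✓.
  U = {57, 58}: f^{-1}(U) = {x78} ∉ τ_X ✗.
  U = {56, 57, 58}: f^{-1}(U) = {x76, x77, x78, x79} ∈ τ_X ✓.
Found U = {57} with f^{-1}(U) = {x78} not in τ_X. Therefore f is NOT continuous.


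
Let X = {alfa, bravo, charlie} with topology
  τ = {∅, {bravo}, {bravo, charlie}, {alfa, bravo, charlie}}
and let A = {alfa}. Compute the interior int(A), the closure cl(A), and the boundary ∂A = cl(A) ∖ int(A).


int(A) = ∅, cl(A) = {alfa}, ∂A = {alfa}.

Closed sets in (X, τ) are complements of opens:
  closed(X, τ) = {∅, {alfa}, {alfa, charlie}, {alfa, bravo, charlie}}.
int(A) = ⋃ {U ∈ τ : U ⊆ A}. Opens contained in A: ∅.
Taking the union of these: int(A) = ∅.
cl(A) = ⋂ {C closed : A ⊆ C}. Closed sets containing A: {alfa}, {alfa, charlie}, {alfa, bravo, charlie}.
Intersecting these: cl(A) = {alfa}.
∂A = cl(A) ∖ int(A) = {alfa} ∖ ∅ = {alfa}.


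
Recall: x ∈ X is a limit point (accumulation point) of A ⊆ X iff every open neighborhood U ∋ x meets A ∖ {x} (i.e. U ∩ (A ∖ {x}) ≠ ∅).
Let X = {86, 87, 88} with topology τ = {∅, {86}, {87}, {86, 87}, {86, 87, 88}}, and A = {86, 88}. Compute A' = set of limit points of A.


A' = {88}

For each x ∈ X, list the open sets U ∈ τ with x ∈ U, then check whether U ∩ (A ∖ {x}) ≠ ∅ for every such U.
  x = 86: open {86} ∋ x has {86} ∩ (A ∖ {86}) = ∅, so x is NOT a limit point.
  x = 87: open {87} ∋ x has {87} ∩ (A ∖ {87}) = ∅, so x is NOT a limit point.
  x = 88: opens ∋ x are {86, 87, 88}; each meets A ∖ {88}, so x IS a limit point.
Collecting: A' = {88}.


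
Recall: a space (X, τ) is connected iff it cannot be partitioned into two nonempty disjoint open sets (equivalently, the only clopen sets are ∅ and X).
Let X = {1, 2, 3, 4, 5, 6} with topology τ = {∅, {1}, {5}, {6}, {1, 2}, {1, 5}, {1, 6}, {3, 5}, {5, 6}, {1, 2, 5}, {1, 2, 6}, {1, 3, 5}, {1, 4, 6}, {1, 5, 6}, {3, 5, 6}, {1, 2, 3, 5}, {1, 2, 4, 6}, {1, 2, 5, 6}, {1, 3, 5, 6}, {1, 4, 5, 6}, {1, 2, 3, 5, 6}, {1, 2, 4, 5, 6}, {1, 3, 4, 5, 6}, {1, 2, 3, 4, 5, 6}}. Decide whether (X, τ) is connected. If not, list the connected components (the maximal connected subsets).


(X, τ) is disconnected; components = [{3, 5}, {1, 2, 4, 6}].

Find clopen sets (U ∈ τ with X ∖ U ∈ τ):
  U = ∅, X ∖ U = {1, 2, 3, 4, 5, 6} — both open, so U is clopen.
  U = {3, 5}, X ∖ U = {1, 2, 4, 6} — both open, so U is clopen.
  U = {1, 2, 4, 6}, X ∖ U = {3, 5} — both open, so U is clopen.
  U = {1, 2, 3, 4, 5, 6}, X ∖ U = ∅ — both open, so U is clopen.
Nontrivial clopen(s) exist: e.g. {3, 5}. So (X, τ) is disconnected.
Compute connected components by grouping points that agree on all clopens:
  component: {3, 5}
  component: {1, 2, 4, 6}


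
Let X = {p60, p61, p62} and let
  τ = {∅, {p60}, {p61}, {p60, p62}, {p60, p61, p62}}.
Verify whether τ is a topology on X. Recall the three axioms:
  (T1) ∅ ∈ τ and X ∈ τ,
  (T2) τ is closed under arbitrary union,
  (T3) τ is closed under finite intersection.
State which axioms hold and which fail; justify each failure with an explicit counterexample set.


τ is NOT a topology on X.

Axiom (T1): ∅ ∈ τ? Yes; X ∈ τ? Yes.
Axiom (T2/T3): check pairwise unions and intersections of members of τ.
Counterexample for (T2): {p60} ∪ {p61} = {p60, p61} ∉ τ. Therefore τ is NOT a topology.


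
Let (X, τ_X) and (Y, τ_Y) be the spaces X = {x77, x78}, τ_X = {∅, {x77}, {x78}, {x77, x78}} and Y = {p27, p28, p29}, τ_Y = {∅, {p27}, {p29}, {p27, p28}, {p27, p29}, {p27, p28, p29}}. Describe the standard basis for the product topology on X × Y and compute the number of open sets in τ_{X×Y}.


Basis B = {∅ × ∅, {x77} × {p27}, {x77} × {p29}, {x78} × {p27}, {x78} × {p29}, {x77} × {p27, p28}, {x77} × {p27, p29}, {x77, x78} × {p27}, {x77, x78} × {p29}, {x78} × {p27, p28}, {x78} × {p27, p29}, {x77} × {p27, p28, p29}, {x78} × {p27, p28, p29}, {x77, x78} × {p27, p28}, {x77, x78} × {p27, p29}, {x77, x78} × {p27, p28, p29}}; |τ_{X×Y}| = 36.

Enumerate products U × V with U ∈ τ_X, V ∈ τ_Y (deduplicated):
  ∅ × ∅ = {} (∅)
  {x77} × {p27} = {(x77,p27)}
  {x77} × {p29} = {(x77,p29)}
  {x78} × {p27} = {(x78,p27)}
  {x78} × {p29} = {(x78,p29)}
  {x77} × {p27, p28} = {(x77,p27), (x77,p28)}
  {x77} × {p27, p29} = {(x77,p27), (x77,p29)}
  {x77, x78} × {p27} = {(x77,p27), (x78,p27)}
  {x77, x78} × {p29} = {(x77,p29), (x78,p29)}
  {x78} × {p27, p28} = {(x78,p27), (x78,p28)}
  {x78} × {p27, p29} = {(x78,p27), (x78,p29)}
  {x77} × {p27, p28, p29} = {(x77,p27), (x77,p28), (x77,p29)}
  {x78} × {p27, p28, p29} = {(x78,p27), (x78,p28), (x78,p29)}
  {x77, x78} × {p27, p28} = {(x77,p27), (x77,p28), (x78,p27), (x78,p28)}
  {x77, x78} × {p27, p29} = {(x77,p27), (x77,p29), (x78,p27), (x78,p29)}
  {x77, x78} × {p27, p28, p29} = {(x77,p27), (x77,p28), (x77,p29), (x78,p27), (x78,p28), (x78,p29)}
These 16 distinct sets form the basis B.
Close under arbitrary unions to get τ_{X×Y}; counting gives |τ_{X×Y}| = 36.


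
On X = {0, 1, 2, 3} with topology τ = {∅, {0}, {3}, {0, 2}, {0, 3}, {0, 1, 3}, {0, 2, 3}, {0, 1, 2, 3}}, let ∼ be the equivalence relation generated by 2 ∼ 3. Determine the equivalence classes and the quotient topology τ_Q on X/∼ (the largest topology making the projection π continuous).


X/∼ = {[0], [1], [2=3]}; |τ_Q| = 4.

Equivalence classes: [0], [1], [2=3].
Quotient map π: X → X/∼ sends 0 ↦ [0], 1 ↦ [1], 2 ↦ [2=3], 3 ↦ [2=3].
For each subset V ⊆ X/∼, compute π^{-1}(V) ⊆ X and check whether π^{-1}(V) ∈ τ. V is open in τ_Q iff π^{-1}(V) ∈ τ.
  V = {}: π^{-1}(V) = ∅ ∈ τ ✓.
  V = {[0]}: π^{-1}(V) = {0} ∈ τ ✓.
  V = {[1]}: π^{-1}(V) = {1} ∉ τ ✗.
  V = {[0], [1]}: π^{-1}(V) = {0, 1} ∉ τ ✗.
  V = {[2=3]}: π^{-1}(V) = {2, 3} ∉ τ ✗.
  V = {[0], [2=3]}: π^{-1}(V) = {0, 2, 3} ∈ τ ✓.
  V = {[1], [2=3]}: π^{-1}(V) = {1, 2, 3} ∉ τ ✗.
  V = {[0], [1], [2=3]}: π^{-1}(V) = {0, 1, 2, 3} ∈ τ ✓.
Open sets in the quotient: τ_Q = {{}, {[0]}, {[0], [2=3]}, {[0], [1], [2=3]}} (4 elements).


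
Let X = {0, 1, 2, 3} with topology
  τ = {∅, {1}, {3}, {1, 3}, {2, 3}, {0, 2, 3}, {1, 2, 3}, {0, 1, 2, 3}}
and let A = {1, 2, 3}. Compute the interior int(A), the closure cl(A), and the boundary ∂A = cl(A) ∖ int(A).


int(A) = {1, 2, 3}, cl(A) = {0, 1, 2, 3}, ∂A = {0}.

Closed sets in (X, τ) are complements of opens:
  closed(X, τ) = {∅, {0}, {1}, {0, 1}, {0, 2}, {0, 1, 2}, {0, 2, 3}, {0, 1, 2, 3}}.
int(A) = ⋃ {U ∈ τ : U ⊆ A}. Opens contained in A: ∅, {1}, {3}, {1, 3}, {2, 3}, {1, 2, 3}.
Taking the union of these: int(A) = {1, 2, 3}.
cl(A) = ⋂ {C closed : A ⊆ C}. Closed sets containing A: {0, 1, 2, 3}.
Intersecting these: cl(A) = {0, 1, 2, 3}.
∂A = cl(A) ∖ int(A) = {0, 1, 2, 3} ∖ {1, 2, 3} = {0}.


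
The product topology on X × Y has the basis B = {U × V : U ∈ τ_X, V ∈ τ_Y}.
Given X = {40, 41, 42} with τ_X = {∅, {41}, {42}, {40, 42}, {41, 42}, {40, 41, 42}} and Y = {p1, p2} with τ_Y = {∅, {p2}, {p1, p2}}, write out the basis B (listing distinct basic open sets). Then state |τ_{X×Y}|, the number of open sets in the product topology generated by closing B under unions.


Basis B = {∅ × ∅, {41} × {p2}, {42} × {p2}, {40, 42} × {p2}, {41} × {p1, p2}, {41, 42} × {p2}, {42} × {p1, p2}, {40, 41, 42} × {p2}, {40, 42} × {p1, p2}, {41, 42} × {p1, p2}, {40, 41, 42} × {p1, p2}}; |τ_{X×Y}| = 18.

Enumerate products U × V with U ∈ τ_X, V ∈ τ_Y (deduplicated):
  ∅ × ∅ = {} (∅)
  {41} × {p2} = {(41,p2)}
  {42} × {p2} = {(42,p2)}
  {40, 42} × {p2} = {(40,p2), (42,p2)}
  {41} × {p1, p2} = {(41,p1), (41,p2)}
  {41, 42} × {p2} = {(41,p2), (42,p2)}
  {42} × {p1, p2} = {(42,p1), (42,p2)}
  {40, 41, 42} × {p2} = {(40,p2), (41,p2), (42,p2)}
  {40, 42} × {p1, p2} = {(40,p1), (40,p2), (42,p1), (42,p2)}
  {41, 42} × {p1, p2} = {(41,p1), (41,p2), (42,p1), (42,p2)}
  {40, 41, 42} × {p1, p2} = {(40,p1), (40,p2), (41,p1), (41,p2), (42,p1), (42,p2)}
These 11 distinct sets form the basis B.
Close under arbitrary unions to get τ_{X×Y}; counting gives |τ_{X×Y}| = 18.


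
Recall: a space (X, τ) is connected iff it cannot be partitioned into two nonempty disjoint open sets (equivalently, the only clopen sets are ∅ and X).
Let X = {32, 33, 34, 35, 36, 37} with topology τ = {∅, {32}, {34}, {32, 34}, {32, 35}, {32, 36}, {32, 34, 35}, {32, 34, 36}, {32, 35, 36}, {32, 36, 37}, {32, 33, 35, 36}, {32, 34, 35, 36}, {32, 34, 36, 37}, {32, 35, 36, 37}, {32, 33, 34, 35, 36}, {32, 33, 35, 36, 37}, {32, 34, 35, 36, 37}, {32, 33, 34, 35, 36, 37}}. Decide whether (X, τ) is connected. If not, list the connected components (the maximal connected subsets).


(X, τ) is disconnected; components = [{34}, {32, 33, 35, 36, 37}].

Find clopen sets (U ∈ τ with X ∖ U ∈ τ):
  U = ∅, X ∖ U = {32, 33, 34, 35, 36, 37} — both open, so U is clopen.
  U = {34}, X ∖ U = {32, 33, 35, 36, 37} — both open, so U is clopen.
  U = {32, 33, 35, 36, 37}, X ∖ U = {34} — both open, so U is clopen.
  U = {32, 33, 34, 35, 36, 37}, X ∖ U = ∅ — both open, so U is clopen.
Nontrivial clopen(s) exist: e.g. {32, 33, 35, 36, 37}. So (X, τ) is disconnected.
Compute connected components by grouping points that agree on all clopens:
  component: {34}
  component: {32, 33, 35, 36, 37}


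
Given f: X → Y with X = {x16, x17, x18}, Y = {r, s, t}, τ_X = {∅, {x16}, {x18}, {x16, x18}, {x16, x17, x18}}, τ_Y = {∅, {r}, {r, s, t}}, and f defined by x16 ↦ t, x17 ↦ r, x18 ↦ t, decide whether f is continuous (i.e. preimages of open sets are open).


f is NOT continuous.

Compute f^{-1}(U) for each U ∈ τ_Y:
  U = ∅: f^{-1}(U) = ∅ ∈ τ_X ✓.
  U = {r}: f^{-1}(U) = {x17} ∉ τ_X ✗.
  U = {r, s, t}: f^{-1}(U) = {x16, x17, x18} ∈ τ_X ✓.
Found U = {r} with f^{-1}(U) = {x17} not in τ_X. Therefore f is NOT continuous.


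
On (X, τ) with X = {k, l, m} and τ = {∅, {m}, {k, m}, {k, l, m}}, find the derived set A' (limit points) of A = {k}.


A' = {l}

For each x ∈ X, list the open sets U ∈ τ with x ∈ U, then check whether U ∩ (A ∖ {x}) ≠ ∅ for every such U.
  x = k: open {k, m} ∋ x has {k, m} ∩ (A ∖ {k}) = ∅, so x is NOT a limit point.
  x = l: opens ∋ x are {k, l, m}; each meets A ∖ {l}, so x IS a limit point.
  x = m: open {m} ∋ x has {m} ∩ (A ∖ {m}) = ∅, so x is NOT a limit point.
Collecting: A' = {l}.


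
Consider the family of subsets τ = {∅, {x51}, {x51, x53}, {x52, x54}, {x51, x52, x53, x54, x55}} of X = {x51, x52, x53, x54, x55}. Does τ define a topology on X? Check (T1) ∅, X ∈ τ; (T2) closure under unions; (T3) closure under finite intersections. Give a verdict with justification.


τ is NOT a topology on X.

Axiom (T1): ∅ ∈ τ? Yes; X ∈ τ? Yes.
Axiom (T2/T3): check pairwise unions and intersections of members of τ.
Counterexample for (T2): {x51} ∪ {x52, x54} = {x51, x52, x54} ∉ τ. Therefore τ is NOT a topology.


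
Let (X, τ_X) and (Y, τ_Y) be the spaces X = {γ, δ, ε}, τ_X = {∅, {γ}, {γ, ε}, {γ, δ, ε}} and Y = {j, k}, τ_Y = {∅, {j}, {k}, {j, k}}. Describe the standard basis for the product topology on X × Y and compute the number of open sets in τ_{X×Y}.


Basis B = {∅ × ∅, {γ} × {j}, {γ} × {k}, {γ} × {j, k}, {γ, ε} × {j}, {γ, ε} × {k}, {γ, δ, ε} × {j}, {γ, δ, ε} × {k}, {γ, ε} × {j, k}, {γ, δ, ε} × {j, k}}; |τ_{X×Y}| = 16.

Enumerate products U × V with U ∈ τ_X, V ∈ τ_Y (deduplicated):
  ∅ × ∅ = {} (∅)
  {γ} × {j} = {(γ,j)}
  {γ} × {k} = {(γ,k)}
  {γ} × {j, k} = {(γ,j), (γ,k)}
  {γ, ε} × {j} = {(γ,j), (ε,j)}
  {γ, ε} × {k} = {(γ,k), (ε,k)}
  {γ, δ, ε} × {j} = {(γ,j), (δ,j), (ε,j)}
  {γ, δ, ε} × {k} = {(γ,k), (δ,k), (ε,k)}
  {γ, ε} × {j, k} = {(γ,j), (γ,k), (ε,j), (ε,k)}
  {γ, δ, ε} × {j, k} = {(γ,j), (γ,k), (δ,j), (δ,k), (ε,j), (ε,k)}
These 10 distinct sets form the basis B.
Close under arbitrary unions to get τ_{X×Y}; counting gives |τ_{X×Y}| = 16.


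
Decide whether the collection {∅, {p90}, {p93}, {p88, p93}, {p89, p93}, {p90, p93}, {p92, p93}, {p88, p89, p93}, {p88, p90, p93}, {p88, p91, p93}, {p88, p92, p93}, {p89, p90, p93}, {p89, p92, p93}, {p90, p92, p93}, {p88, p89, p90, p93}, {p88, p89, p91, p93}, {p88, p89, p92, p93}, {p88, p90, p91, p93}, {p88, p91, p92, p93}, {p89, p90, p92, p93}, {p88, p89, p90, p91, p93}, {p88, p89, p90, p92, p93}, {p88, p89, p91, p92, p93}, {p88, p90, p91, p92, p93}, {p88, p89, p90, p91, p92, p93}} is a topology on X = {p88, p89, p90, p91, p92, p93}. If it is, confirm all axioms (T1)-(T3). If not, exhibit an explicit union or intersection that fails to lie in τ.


τ is NOT a topology on X.

Axiom (T1): ∅ ∈ τ? Yes; X ∈ τ? Yes.
Axiom (T2/T3): check pairwise unions and intersections of members of τ.
Counterexample for (T2): {p90} ∪ {p88, p92, p93} = {p88, p90, p92, p93} ∉ τ. Therefore τ is NOT a topology.


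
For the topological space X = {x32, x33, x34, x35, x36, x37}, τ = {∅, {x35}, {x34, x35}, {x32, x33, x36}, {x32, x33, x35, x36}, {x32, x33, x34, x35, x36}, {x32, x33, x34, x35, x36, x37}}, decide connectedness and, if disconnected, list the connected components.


(X, τ) is connected.

Find clopen sets (U ∈ τ with X ∖ U ∈ τ):
  U = ∅, X ∖ U = {x32, x33, x34, x35, x36, x37} — both open, so U is clopen.
  U = {x32, x33, x34, x35, x36, x37}, X ∖ U = ∅ — both open, so U is clopen.
Only trivial clopens (∅ and X) exist, so (X, τ) is connected.
Compute connected components by grouping points that agree on all clopens:
  component: {x32, x33, x34, x35, x36, x37}


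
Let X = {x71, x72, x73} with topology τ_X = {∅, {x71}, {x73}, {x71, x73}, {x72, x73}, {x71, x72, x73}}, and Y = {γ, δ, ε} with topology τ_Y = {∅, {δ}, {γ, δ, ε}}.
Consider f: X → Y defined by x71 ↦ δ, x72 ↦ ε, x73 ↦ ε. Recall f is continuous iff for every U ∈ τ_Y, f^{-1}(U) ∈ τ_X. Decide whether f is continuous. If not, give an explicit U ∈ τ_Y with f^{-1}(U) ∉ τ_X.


f IS continuous.

Compute f^{-1}(U) for each U ∈ τ_Y:
  U = ∅: f^{-1}(U) = ∅ ∈ τ_X ✓.
  U = {δ}: f^{-1}(U) = {x71} ∈ τ_X ✓.
  U = {γ, δ, ε}: f^{-1}(U) = {x71, x72, x73} ∈ τ_X ✓.
Every preimage lies in τ_X, so f IS continuous.


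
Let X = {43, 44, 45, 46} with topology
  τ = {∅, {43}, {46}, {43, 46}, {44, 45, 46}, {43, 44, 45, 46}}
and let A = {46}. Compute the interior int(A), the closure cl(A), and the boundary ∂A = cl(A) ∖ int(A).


int(A) = {46}, cl(A) = {44, 45, 46}, ∂A = {44, 45}.

Closed sets in (X, τ) are complements of opens:
  closed(X, τ) = {∅, {43}, {44, 45}, {43, 44, 45}, {44, 45, 46}, {43, 44, 45, 46}}.
int(A) = ⋃ {U ∈ τ : U ⊆ A}. Opens contained in A: ∅, {46}.
Taking the union of these: int(A) = {46}.
cl(A) = ⋂ {C closed : A ⊆ C}. Closed sets containing A: {44, 45, 46}, {43, 44, 45, 46}.
Intersecting these: cl(A) = {44, 45, 46}.
∂A = cl(A) ∖ int(A) = {44, 45, 46} ∖ {46} = {44, 45}.
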